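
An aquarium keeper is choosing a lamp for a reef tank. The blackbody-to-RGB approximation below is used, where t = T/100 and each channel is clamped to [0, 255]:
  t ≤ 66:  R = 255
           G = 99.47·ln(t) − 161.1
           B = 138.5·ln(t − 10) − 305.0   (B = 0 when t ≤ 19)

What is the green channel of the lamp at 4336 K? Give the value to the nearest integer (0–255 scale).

214

t = 4336/100 = 43.36; the t ≤ 66 branch applies.
G = 99.47·ln 43.36 − 161.1 = 99.47·3.7695 − 161.1 = 213.856.
Rounded: 214.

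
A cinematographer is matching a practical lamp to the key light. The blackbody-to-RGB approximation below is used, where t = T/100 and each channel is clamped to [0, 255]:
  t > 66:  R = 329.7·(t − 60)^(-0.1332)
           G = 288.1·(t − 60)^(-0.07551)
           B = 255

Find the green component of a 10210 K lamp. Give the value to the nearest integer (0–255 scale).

t = 10210/100 = 102.1; the t > 66 branch applies.
G = 288.1·(102.1 − 60)^(-0.07551) = 288.1·42.1^(-0.07551) = 288.1·0.75396 = 217.217.
Rounded: 217.

217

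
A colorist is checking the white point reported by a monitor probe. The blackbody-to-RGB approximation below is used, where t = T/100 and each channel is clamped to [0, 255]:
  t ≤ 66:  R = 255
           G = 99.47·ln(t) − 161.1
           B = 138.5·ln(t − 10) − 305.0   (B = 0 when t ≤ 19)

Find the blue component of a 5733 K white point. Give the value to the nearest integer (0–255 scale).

t = 5733/100 = 57.33; the t ≤ 66 branch applies.
B = 138.5·ln(57.33 − 10) − 305.0 = 138.5·ln 47.33 − 305.0 = 138.5·3.8571 − 305.0 = 229.214.
Rounded: 229.

229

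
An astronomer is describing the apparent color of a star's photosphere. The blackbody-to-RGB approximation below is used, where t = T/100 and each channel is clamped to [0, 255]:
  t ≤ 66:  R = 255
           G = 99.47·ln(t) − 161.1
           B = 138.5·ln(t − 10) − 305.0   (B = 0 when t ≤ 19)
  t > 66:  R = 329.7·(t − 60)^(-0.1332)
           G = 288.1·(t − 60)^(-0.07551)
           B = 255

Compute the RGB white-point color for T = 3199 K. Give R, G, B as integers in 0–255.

R=255, G=184, B=123

t = 3199/100 = 31.99; the t ≤ 66 branch applies.
R = 255 by definition for t ≤ 66.
G = 99.47·ln 31.99 − 161.1 = 99.47·3.4654 − 161.1 = 183.606.
B = 138.5·ln(31.99 − 10) − 305.0 = 138.5·ln 21.99 − 305.0 = 138.5·3.0906 − 305.0 = 123.046.
Rounded: (255, 184, 123).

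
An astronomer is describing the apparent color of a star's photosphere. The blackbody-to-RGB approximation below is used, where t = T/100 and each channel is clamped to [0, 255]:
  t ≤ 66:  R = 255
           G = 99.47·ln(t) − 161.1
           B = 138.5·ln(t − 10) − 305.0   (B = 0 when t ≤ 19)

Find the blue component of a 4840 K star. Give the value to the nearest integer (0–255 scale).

t = 4840/100 = 48.4; the t ≤ 66 branch applies.
B = 138.5·ln(48.4 − 10) − 305.0 = 138.5·ln 38.4 − 305.0 = 138.5·3.6481 − 305.0 = 200.256.
Rounded: 200.

200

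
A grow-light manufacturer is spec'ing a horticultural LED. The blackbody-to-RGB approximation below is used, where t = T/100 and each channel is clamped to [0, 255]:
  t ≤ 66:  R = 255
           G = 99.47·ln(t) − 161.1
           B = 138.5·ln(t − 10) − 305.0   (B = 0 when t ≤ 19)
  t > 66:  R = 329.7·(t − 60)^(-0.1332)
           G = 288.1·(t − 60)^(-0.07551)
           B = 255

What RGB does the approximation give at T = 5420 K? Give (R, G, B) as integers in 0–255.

(255, 236, 220)

t = 5420/100 = 54.2; the t ≤ 66 branch applies.
R = 255 by definition for t ≤ 66.
G = 99.47·ln 54.2 − 161.1 = 99.47·3.9927 − 161.1 = 236.052.
B = 138.5·ln(54.2 − 10) − 305.0 = 138.5·ln 44.2 − 305.0 = 138.5·3.7887 − 305.0 = 219.738.
Rounded: (255, 236, 220).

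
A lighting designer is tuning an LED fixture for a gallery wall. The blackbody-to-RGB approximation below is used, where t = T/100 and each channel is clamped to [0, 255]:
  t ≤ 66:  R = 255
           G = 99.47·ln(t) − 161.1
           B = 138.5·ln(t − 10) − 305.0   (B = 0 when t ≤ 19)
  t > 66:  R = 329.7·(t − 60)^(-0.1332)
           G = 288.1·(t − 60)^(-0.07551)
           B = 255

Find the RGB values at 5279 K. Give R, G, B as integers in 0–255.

t = 5279/100 = 52.79; the t ≤ 66 branch applies.
R = 255 by definition for t ≤ 66.
G = 99.47·ln 52.79 − 161.1 = 99.47·3.9663 − 161.1 = 233.430.
B = 138.5·ln(52.79 − 10) − 305.0 = 138.5·ln 42.79 − 305.0 = 138.5·3.7563 − 305.0 = 215.248.
Rounded: (255, 233, 215).

R=255, G=233, B=215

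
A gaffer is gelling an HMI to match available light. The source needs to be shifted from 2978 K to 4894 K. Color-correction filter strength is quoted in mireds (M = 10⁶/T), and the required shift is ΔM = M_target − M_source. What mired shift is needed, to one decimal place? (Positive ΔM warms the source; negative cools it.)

M_source = 10⁶/2978 = 335.796; M_target = 10⁶/4894 = 204.332.
ΔM = 204.332 − 335.796 = -131.464 → -131.5 mireds, a cooling shift.

-131.5 mireds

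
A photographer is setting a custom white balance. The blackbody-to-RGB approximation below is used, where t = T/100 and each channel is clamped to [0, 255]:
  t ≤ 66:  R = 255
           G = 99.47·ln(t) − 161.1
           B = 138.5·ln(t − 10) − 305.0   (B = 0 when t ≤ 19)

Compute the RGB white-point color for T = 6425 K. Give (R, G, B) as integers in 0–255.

(255, 253, 248)

t = 6425/100 = 64.25; the t ≤ 66 branch applies.
R = 255 by definition for t ≤ 66.
G = 99.47·ln 64.25 − 161.1 = 99.47·4.1628 − 161.1 = 252.972.
B = 138.5·ln(64.25 − 10) − 305.0 = 138.5·ln 54.25 − 305.0 = 138.5·3.9936 − 305.0 = 248.114.
Rounded: (255, 253, 248).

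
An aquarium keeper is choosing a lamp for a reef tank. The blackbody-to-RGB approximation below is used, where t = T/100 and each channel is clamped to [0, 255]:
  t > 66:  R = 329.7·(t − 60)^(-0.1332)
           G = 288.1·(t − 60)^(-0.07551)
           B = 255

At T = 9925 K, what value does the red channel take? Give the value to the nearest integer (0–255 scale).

t = 9925/100 = 99.25; the t > 66 branch applies.
R = 329.7·(99.25 − 60)^(-0.1332) = 329.7·39.25^(-0.1332) = 329.7·0.61334 = 202.218.
Rounded: 202.

202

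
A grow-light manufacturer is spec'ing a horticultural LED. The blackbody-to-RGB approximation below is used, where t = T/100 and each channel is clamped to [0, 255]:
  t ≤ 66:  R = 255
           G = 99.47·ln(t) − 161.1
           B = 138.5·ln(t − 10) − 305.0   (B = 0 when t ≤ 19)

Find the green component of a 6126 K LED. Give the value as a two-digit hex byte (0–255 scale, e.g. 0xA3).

0xF8

t = 6126/100 = 61.26; the t ≤ 66 branch applies.
G = 99.47·ln 61.26 − 161.1 = 99.47·4.1151 − 161.1 = 248.232.
Rounded: 248; in hex, 0xF8.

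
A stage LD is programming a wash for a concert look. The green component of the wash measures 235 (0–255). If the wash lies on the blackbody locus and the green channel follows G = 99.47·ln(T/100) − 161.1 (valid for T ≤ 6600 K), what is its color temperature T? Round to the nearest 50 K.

5350 K

ln t = (235 + 161.1) / 99.47 = 3.9821.
t = e^3.9821 = 53.630.
T = 100·t = 5363 K → 5350 K to the nearest 50 K.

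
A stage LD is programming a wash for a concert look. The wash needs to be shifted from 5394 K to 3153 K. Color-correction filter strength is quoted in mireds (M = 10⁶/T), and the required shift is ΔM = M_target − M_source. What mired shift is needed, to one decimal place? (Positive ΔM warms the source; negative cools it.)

M_source = 10⁶/5394 = 185.391; M_target = 10⁶/3153 = 317.158.
ΔM = 317.158 − 185.391 = 131.767 → +131.8 mireds, a warming shift.

+131.8 mireds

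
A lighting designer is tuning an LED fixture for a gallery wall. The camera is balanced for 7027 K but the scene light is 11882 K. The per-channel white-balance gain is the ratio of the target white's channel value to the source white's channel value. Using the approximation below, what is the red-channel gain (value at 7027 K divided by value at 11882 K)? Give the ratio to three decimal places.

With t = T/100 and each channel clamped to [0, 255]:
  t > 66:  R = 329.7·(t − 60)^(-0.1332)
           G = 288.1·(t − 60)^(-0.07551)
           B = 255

1.262

At 11882 K (t = 118.82):
  R = 329.7·(118.82 − 60)^(-0.1332) = 329.7·58.82^(-0.1332) = 329.7·0.58116 = 191.610.
At 7027 K (t = 70.27):
  R = 329.7·(70.27 − 60)^(-0.1332) = 329.7·10.27^(-0.1332) = 329.7·0.73326 = 241.756.
Gain = 241.756 / 191.610 = 1.2617 → 1.262.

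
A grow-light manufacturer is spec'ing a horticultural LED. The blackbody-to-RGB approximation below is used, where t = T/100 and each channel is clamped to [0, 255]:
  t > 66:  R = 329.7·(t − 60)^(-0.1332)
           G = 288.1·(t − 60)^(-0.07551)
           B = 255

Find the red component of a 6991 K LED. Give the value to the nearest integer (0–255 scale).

243

t = 6991/100 = 69.91; the t > 66 branch applies.
R = 329.7·(69.91 − 60)^(-0.1332) = 329.7·9.91^(-0.1332) = 329.7·0.73675 = 242.908.
Rounded: 243.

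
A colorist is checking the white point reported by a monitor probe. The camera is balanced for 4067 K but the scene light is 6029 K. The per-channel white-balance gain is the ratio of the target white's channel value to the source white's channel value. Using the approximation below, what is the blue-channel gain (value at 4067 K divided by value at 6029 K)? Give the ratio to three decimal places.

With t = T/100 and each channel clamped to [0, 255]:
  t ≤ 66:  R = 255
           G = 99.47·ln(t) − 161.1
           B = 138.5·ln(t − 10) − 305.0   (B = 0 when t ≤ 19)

0.712

At 6029 K (t = 60.29):
  B = 138.5·ln(60.29 − 10) − 305.0 = 138.5·ln 50.29 − 305.0 = 138.5·3.9178 − 305.0 = 237.616.
At 4067 K (t = 40.67):
  B = 138.5·ln(40.67 − 10) − 305.0 = 138.5·ln 30.67 − 305.0 = 138.5·3.4233 − 305.0 = 169.125.
Gain = 169.125 / 237.616 = 0.7118 → 0.712.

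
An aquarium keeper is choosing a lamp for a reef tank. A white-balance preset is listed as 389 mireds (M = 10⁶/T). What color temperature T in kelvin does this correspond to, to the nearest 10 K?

2570 K

T = 10⁶ / 389 = 2570.69 K → 2570 K.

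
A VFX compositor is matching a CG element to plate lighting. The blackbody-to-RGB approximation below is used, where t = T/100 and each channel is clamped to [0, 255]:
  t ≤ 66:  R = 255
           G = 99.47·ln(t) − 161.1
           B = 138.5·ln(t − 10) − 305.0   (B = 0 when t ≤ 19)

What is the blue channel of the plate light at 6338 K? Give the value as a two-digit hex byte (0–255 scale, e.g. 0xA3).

t = 6338/100 = 63.38; the t ≤ 66 branch applies.
B = 138.5·ln(63.38 − 10) − 305.0 = 138.5·ln 53.38 − 305.0 = 138.5·3.9774 − 305.0 = 245.875.
Rounded: 246; in hex, 0xF6.

0xF6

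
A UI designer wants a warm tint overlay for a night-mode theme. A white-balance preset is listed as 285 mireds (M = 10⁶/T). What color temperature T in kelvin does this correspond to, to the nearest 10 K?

T = 10⁶ / 285 = 3508.77 K → 3510 K.

3510 K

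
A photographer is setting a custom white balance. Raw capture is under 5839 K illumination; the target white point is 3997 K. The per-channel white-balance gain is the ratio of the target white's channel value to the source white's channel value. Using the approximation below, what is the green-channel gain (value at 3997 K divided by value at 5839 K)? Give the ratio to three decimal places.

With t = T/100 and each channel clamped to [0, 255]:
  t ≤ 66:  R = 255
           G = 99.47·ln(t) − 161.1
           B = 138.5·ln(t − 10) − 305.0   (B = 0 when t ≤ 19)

0.845

At 5839 K (t = 58.39):
  G = 99.47·ln 58.39 − 161.1 = 99.47·4.0671 − 161.1 = 243.459.
At 3997 K (t = 39.97):
  G = 99.47·ln 39.97 − 161.1 = 99.47·3.6881 − 161.1 = 205.758.
Gain = 205.758 / 243.459 = 0.8451 → 0.845.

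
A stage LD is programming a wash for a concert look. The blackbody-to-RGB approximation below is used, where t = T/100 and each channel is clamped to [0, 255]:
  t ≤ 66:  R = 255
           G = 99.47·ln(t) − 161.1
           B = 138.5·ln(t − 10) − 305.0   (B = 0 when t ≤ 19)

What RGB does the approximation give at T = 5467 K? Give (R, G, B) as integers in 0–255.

(255, 237, 221)

t = 5467/100 = 54.67; the t ≤ 66 branch applies.
R = 255 by definition for t ≤ 66.
G = 99.47·ln 54.67 − 161.1 = 99.47·4.0013 − 161.1 = 236.911.
B = 138.5·ln(54.67 − 10) − 305.0 = 138.5·ln 44.67 − 305.0 = 138.5·3.7993 − 305.0 = 221.203.
Rounded: (255, 237, 221).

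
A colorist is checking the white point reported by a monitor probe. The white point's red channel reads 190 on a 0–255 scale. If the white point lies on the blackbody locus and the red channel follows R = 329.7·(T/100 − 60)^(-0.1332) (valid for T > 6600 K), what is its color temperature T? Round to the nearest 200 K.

12200 K

(t − 60)^(-0.1332) = 190/329.7 = 0.57628.
t − 60 = 0.57628^(1/-0.1332) = 0.57628^(-7.508) = 62.667, so t = 122.667.
T = 100·t = 12267 K → 12200 K to the nearest 200 K.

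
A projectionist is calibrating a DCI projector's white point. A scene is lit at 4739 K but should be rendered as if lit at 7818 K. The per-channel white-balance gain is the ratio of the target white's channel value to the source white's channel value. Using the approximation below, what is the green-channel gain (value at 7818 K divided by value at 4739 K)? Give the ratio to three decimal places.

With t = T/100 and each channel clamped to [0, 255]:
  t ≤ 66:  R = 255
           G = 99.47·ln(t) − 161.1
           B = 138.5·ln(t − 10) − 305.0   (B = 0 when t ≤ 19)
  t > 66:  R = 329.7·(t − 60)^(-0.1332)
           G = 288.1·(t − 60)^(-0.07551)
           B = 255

1.039

At 4739 K (t = 47.39):
  G = 99.47·ln 47.39 − 161.1 = 99.47·3.8584 − 161.1 = 222.696.
At 7818 K (t = 78.18):
  G = 288.1·(78.18 − 60)^(-0.07551) = 288.1·18.18^(-0.07551) = 288.1·0.80332 = 231.436.
Gain = 231.436 / 222.696 = 1.0392 → 1.039.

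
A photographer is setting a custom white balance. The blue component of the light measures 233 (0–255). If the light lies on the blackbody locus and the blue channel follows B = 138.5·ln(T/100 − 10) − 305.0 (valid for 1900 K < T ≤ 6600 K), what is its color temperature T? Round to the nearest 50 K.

5850 K

ln(t − 10) = (233 + 305.0) / 138.5 = 3.8845.
t − 10 = e^3.8845 = 48.641, so t = 58.641.
T = 100·t = 5864 K → 5850 K to the nearest 50 K.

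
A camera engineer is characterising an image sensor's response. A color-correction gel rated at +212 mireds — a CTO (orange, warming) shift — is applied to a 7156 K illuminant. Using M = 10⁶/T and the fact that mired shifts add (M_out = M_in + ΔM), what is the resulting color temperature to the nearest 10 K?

2840 K

M_in = 10⁶/7156 = 139.74 mireds.
M_out = 139.74 + (+212) = 351.74 mireds.
T_out = 10⁶/351.74 = 2843.0 K → 2840 K.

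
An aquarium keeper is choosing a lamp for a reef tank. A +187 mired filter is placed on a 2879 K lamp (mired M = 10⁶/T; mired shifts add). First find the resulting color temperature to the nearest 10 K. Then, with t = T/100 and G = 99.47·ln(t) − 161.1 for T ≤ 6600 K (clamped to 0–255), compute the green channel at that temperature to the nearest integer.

130

M_in = 10⁶/2879 = 347.34; M_out = 347.34 + (+187) = 534.34.
T_out = 10⁶/534.34 = 1871.5 K → 1870 K; t = 18.7.
G = 99.47·ln 18.7 − 161.1 = 99.47·2.9285 − 161.1 = 130.200.
Rounded: 130.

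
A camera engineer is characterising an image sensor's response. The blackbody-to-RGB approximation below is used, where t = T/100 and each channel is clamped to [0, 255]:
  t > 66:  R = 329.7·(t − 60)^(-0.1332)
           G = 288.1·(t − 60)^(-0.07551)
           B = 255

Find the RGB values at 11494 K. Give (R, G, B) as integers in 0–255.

t = 11494/100 = 114.94; the t > 66 branch applies.
R = 329.7·(114.94 − 60)^(-0.1332) = 329.7·54.94^(-0.1332) = 329.7·0.58647 = 193.360.
G = 288.1·(114.94 − 60)^(-0.07551) = 288.1·54.94^(-0.07551) = 288.1·0.73896 = 212.894.
B = 255 by definition for t > 66.
Rounded: (193, 213, 255).

(193, 213, 255)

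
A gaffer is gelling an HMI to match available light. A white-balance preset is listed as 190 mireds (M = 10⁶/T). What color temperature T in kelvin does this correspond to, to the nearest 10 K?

5260 K

T = 10⁶ / 190 = 5263.16 K → 5260 K.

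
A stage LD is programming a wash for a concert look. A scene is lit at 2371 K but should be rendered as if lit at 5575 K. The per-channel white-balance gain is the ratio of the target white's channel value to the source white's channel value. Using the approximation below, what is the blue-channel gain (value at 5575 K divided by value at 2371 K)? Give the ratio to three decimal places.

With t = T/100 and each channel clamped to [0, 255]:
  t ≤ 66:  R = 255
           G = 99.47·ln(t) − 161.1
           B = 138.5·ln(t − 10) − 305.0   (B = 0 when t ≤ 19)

At 2371 K (t = 23.71):
  B = 138.5·ln(23.71 − 10) − 305.0 = 138.5·ln 13.71 − 305.0 = 138.5·2.6181 − 305.0 = 57.610.
At 5575 K (t = 55.75):
  B = 138.5·ln(55.75 − 10) − 305.0 = 138.5·ln 45.75 − 305.0 = 138.5·3.8232 − 305.0 = 224.512.
Gain = 224.512 / 57.610 = 3.8971 → 3.897.

3.897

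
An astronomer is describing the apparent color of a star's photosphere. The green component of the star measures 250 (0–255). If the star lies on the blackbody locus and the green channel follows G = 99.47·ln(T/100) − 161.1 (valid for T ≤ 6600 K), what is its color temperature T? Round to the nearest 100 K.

ln t = (250 + 161.1) / 99.47 = 4.1329.
t = e^4.1329 = 62.359.
T = 100·t = 6236 K → 6200 K to the nearest 100 K.

6200 K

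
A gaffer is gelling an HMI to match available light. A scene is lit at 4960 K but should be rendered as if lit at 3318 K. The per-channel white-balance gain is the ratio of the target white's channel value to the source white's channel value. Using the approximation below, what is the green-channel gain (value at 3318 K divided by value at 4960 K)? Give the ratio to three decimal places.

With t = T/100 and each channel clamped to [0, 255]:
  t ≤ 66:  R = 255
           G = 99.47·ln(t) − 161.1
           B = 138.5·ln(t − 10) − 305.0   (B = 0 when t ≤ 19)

0.824

At 4960 K (t = 49.6):
  G = 99.47·ln 49.6 − 161.1 = 99.47·3.9040 − 161.1 = 227.230.
At 3318 K (t = 33.18):
  G = 99.47·ln 33.18 − 161.1 = 99.47·3.5019 − 161.1 = 187.239.
Gain = 187.239 / 227.230 = 0.8240 → 0.824.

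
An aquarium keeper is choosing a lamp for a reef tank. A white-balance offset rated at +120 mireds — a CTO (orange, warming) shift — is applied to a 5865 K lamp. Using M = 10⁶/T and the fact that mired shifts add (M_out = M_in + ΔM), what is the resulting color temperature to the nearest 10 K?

3440 K

M_in = 10⁶/5865 = 170.50 mireds.
M_out = 170.50 + (+120) = 290.50 mireds.
T_out = 10⁶/290.50 = 3442.3 K → 3440 K.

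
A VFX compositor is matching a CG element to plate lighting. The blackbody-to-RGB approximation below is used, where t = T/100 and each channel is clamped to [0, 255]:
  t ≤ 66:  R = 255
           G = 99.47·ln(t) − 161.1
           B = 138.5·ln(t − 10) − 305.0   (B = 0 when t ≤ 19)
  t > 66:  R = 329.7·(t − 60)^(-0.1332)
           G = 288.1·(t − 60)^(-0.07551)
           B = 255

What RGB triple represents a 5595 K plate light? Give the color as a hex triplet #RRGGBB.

t = 5595/100 = 55.95; the t ≤ 66 branch applies.
R = 255 by definition for t ≤ 66.
G = 99.47·ln 55.95 − 161.1 = 99.47·4.0245 − 161.1 = 239.213.
B = 138.5·ln(55.95 − 10) − 305.0 = 138.5·ln 45.95 − 305.0 = 138.5·3.8276 − 305.0 = 225.116.
Rounded: (255, 239, 225).
In hex: #FFEFE1.

#FFEFE1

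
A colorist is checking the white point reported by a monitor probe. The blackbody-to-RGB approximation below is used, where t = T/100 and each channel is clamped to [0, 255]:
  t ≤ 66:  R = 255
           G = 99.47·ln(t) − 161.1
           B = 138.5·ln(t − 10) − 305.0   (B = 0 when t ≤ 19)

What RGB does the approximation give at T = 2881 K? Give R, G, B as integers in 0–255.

t = 2881/100 = 28.81; the t ≤ 66 branch applies.
R = 255 by definition for t ≤ 66.
G = 99.47·ln 28.81 − 161.1 = 99.47·3.3607 − 161.1 = 173.191.
B = 138.5·ln(28.81 − 10) − 305.0 = 138.5·ln 18.81 − 305.0 = 138.5·2.9344 − 305.0 = 101.413.
Rounded: (255, 173, 101).

R=255, G=173, B=101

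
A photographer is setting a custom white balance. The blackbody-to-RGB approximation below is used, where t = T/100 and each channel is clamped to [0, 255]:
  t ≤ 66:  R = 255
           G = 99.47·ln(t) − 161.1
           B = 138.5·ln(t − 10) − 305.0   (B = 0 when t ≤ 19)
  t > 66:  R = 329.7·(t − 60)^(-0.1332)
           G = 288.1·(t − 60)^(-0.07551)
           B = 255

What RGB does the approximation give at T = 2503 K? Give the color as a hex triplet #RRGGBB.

#FF9F46

t = 2503/100 = 25.03; the t ≤ 66 branch applies.
R = 255 by definition for t ≤ 66.
G = 99.47·ln 25.03 − 161.1 = 99.47·3.2201 − 161.1 = 159.201.
B = 138.5·ln(25.03 − 10) − 305.0 = 138.5·ln 15.03 − 305.0 = 138.5·2.7100 − 305.0 = 70.342.
Rounded: (255, 159, 70).
In hex: #FF9F46.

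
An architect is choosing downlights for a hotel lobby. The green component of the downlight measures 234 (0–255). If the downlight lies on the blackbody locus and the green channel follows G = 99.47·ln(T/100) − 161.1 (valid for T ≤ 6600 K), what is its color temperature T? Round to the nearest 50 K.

ln t = (234 + 161.1) / 99.47 = 3.9721.
t = e^3.9721 = 53.093.
T = 100·t = 5309 K → 5300 K to the nearest 50 K.

5300 K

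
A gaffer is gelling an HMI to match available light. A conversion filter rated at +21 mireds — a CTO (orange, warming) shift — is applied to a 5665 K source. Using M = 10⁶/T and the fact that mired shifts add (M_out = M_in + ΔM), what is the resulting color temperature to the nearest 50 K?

5050 K

M_in = 10⁶/5665 = 176.52 mireds.
M_out = 176.52 + (+21) = 197.52 mireds.
T_out = 10⁶/197.52 = 5062.7 K → 5050 K.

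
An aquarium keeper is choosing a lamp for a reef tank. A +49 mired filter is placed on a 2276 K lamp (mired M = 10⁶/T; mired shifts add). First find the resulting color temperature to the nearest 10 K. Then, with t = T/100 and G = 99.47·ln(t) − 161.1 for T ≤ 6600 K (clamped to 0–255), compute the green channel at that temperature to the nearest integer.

M_in = 10⁶/2276 = 439.37; M_out = 439.37 + (+49) = 488.37.
T_out = 10⁶/488.37 = 2047.6 K → 2050 K; t = 20.5.
G = 99.47·ln 20.5 − 161.1 = 99.47·3.0204 − 161.1 = 139.342.
Rounded: 139.

139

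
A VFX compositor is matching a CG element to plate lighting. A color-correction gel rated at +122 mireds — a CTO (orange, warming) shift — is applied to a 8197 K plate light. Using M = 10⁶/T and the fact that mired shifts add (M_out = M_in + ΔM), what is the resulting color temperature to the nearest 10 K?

M_in = 10⁶/8197 = 122.00 mireds.
M_out = 122.00 + (+122) = 244.00 mireds.
T_out = 10⁶/244.00 = 4098.4 K → 4100 K.

4100 K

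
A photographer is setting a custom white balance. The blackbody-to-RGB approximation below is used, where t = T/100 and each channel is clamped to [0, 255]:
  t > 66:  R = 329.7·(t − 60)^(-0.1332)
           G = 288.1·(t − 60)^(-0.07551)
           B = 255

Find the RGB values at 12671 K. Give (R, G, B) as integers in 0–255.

t = 12671/100 = 126.71; the t > 66 branch applies.
R = 329.7·(126.71 − 60)^(-0.1332) = 329.7·66.71^(-0.1332) = 329.7·0.57150 = 188.424.
G = 288.1·(126.71 − 60)^(-0.07551) = 288.1·66.71^(-0.07551) = 288.1·0.72821 = 209.797.
B = 255 by definition for t > 66.
Rounded: (188, 210, 255).

(188, 210, 255)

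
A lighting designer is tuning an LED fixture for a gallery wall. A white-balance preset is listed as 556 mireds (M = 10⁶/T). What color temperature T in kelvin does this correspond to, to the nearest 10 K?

T = 10⁶ / 556 = 1798.56 K → 1800 K.

1800 K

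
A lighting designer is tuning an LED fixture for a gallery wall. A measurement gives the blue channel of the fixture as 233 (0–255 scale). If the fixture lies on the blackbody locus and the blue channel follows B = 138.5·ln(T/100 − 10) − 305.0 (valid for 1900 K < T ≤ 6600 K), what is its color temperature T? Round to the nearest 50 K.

ln(t − 10) = (233 + 305.0) / 138.5 = 3.8845.
t − 10 = e^3.8845 = 48.641, so t = 58.641.
T = 100·t = 5864 K → 5850 K to the nearest 50 K.

5850 K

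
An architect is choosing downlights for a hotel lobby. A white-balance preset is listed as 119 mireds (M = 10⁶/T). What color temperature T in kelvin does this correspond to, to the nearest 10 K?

T = 10⁶ / 119 = 8403.36 K → 8400 K.

8400 K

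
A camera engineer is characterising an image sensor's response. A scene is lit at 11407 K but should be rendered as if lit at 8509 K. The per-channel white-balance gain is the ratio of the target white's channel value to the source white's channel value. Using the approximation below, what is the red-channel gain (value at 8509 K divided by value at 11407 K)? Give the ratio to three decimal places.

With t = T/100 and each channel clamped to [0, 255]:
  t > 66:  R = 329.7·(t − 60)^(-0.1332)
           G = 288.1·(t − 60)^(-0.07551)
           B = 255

At 11407 K (t = 114.07):
  R = 329.7·(114.07 − 60)^(-0.1332) = 329.7·54.07^(-0.1332) = 329.7·0.58772 = 193.771.
At 8509 K (t = 85.09):
  R = 329.7·(85.09 − 60)^(-0.1332) = 329.7·25.09^(-0.1332) = 329.7·0.65101 = 214.637.
Gain = 214.637 / 193.771 = 1.1077 → 1.108.

1.108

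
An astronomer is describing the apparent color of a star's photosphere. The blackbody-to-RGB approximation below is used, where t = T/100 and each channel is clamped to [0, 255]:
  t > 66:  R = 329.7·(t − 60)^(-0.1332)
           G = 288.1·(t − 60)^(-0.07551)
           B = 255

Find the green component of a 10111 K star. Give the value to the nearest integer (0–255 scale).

t = 10111/100 = 101.11; the t > 66 branch applies.
G = 288.1·(101.11 − 60)^(-0.07551) = 288.1·41.11^(-0.07551) = 288.1·0.75532 = 217.608.
Rounded: 218.

218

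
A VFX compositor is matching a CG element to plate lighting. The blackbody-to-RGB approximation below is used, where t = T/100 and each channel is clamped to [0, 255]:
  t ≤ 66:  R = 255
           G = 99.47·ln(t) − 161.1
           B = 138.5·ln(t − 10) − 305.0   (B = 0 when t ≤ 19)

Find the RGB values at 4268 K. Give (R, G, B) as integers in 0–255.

t = 4268/100 = 42.68; the t ≤ 66 branch applies.
R = 255 by definition for t ≤ 66.
G = 99.47·ln 42.68 − 161.1 = 99.47·3.7537 − 161.1 = 212.284.
B = 138.5·ln(42.68 − 10) − 305.0 = 138.5·ln 32.68 − 305.0 = 138.5·3.4868 − 305.0 = 177.917.
Rounded: (255, 212, 178).

(255, 212, 178)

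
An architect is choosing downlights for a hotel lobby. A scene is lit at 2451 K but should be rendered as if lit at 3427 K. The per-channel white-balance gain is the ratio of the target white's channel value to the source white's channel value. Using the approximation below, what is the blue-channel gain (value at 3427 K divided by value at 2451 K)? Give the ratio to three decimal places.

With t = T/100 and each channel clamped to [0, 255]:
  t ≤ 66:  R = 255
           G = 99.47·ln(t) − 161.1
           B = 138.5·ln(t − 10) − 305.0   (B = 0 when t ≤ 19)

At 2451 K (t = 24.51):
  B = 138.5·ln(24.51 − 10) − 305.0 = 138.5·ln 14.51 − 305.0 = 138.5·2.6748 − 305.0 = 65.465.
At 3427 K (t = 34.27):
  B = 138.5·ln(34.27 − 10) − 305.0 = 138.5·ln 24.27 − 305.0 = 138.5·3.1892 − 305.0 = 136.710.
Gain = 136.710 / 65.465 = 2.0883 → 2.088.

2.088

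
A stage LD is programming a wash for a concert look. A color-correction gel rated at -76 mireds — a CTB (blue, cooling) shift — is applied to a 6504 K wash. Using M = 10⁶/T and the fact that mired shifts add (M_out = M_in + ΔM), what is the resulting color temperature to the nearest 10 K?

12860 K

M_in = 10⁶/6504 = 153.75 mireds.
M_out = 153.75 + (-76) = 77.75 mireds.
T_out = 10⁶/77.75 = 12861.5 K → 12860 K.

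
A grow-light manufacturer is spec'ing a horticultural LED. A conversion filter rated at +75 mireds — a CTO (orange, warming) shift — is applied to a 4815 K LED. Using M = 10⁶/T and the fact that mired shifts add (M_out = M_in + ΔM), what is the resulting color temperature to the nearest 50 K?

3550 K

M_in = 10⁶/4815 = 207.68 mireds.
M_out = 207.68 + (+75) = 282.68 mireds.
T_out = 10⁶/282.68 = 3537.5 K → 3550 K.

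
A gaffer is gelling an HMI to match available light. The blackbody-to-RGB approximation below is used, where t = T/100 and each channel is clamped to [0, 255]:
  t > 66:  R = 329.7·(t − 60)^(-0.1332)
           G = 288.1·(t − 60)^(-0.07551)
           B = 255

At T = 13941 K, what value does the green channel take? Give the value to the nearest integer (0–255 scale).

207

t = 13941/100 = 139.41; the t > 66 branch applies.
G = 288.1·(139.41 − 60)^(-0.07551) = 288.1·79.41^(-0.07551) = 288.1·0.71869 = 207.054.
Rounded: 207.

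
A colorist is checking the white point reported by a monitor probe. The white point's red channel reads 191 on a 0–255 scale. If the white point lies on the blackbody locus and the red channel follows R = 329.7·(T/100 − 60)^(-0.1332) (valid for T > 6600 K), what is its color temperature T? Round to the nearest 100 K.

(t − 60)^(-0.1332) = 191/329.7 = 0.57931.
t − 60 = 0.57931^(1/-0.1332) = 0.57931^(-7.508) = 60.245, so t = 120.245.
T = 100·t = 12025 K → 12000 K to the nearest 100 K.

12000 K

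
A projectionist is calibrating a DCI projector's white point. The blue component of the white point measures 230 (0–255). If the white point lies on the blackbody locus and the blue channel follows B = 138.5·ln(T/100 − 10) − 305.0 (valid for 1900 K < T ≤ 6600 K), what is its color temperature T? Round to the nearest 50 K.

ln(t − 10) = (230 + 305.0) / 138.5 = 3.8628.
t − 10 = e^3.8628 = 47.599, so t = 57.599.
T = 100·t = 5760 K → 5750 K to the nearest 50 K.

5750 K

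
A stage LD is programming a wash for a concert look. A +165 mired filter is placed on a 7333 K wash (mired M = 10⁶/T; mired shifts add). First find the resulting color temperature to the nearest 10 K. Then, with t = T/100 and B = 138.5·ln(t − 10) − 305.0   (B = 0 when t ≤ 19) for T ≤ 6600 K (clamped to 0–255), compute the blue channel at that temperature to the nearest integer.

130

M_in = 10⁶/7333 = 136.37; M_out = 136.37 + (+165) = 301.37.
T_out = 10⁶/301.37 = 3318.2 K → 3320 K; t = 33.2.
B = 138.5·ln(33.2 − 10) − 305.0 = 138.5·ln 23.2 − 305.0 = 138.5·3.1442 − 305.0 = 130.465.
Rounded: 130.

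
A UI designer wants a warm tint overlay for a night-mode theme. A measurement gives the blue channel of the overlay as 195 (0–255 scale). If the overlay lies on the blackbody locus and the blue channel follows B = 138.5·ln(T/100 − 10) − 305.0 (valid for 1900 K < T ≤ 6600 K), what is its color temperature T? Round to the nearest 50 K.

ln(t − 10) = (195 + 305.0) / 138.5 = 3.6101.
t − 10 = e^3.6101 = 36.970, so t = 46.970.
T = 100·t = 4697 K → 4700 K to the nearest 50 K.

4700 K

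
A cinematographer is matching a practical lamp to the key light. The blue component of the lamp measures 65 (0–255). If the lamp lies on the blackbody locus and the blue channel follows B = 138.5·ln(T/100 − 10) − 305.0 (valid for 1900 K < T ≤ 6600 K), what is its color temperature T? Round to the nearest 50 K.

ln(t − 10) = (65 + 305.0) / 138.5 = 2.6715.
t − 10 = e^2.6715 = 14.461, so t = 24.461.
T = 100·t = 2446 K → 2450 K to the nearest 50 K.

2450 K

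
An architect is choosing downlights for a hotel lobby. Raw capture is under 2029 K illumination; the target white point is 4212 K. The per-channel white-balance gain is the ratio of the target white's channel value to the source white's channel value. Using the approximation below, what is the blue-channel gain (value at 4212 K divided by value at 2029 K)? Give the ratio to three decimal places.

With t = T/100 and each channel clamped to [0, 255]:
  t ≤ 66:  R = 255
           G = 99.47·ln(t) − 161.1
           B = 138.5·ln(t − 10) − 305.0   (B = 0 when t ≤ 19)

At 2029 K (t = 20.29):
  B = 138.5·ln(20.29 − 10) − 305.0 = 138.5·ln 10.29 − 305.0 = 138.5·2.3312 − 305.0 = 17.867.
At 4212 K (t = 42.12):
  B = 138.5·ln(42.12 − 10) − 305.0 = 138.5·ln 32.12 − 305.0 = 138.5·3.4695 − 305.0 = 175.523.
Gain = 175.523 / 17.867 = 9.8236 → 9.824.

9.824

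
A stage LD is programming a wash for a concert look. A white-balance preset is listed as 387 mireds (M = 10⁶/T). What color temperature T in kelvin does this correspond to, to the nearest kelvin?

2584 K

T = 10⁶ / 387 = 2583.98 K → 2584 K.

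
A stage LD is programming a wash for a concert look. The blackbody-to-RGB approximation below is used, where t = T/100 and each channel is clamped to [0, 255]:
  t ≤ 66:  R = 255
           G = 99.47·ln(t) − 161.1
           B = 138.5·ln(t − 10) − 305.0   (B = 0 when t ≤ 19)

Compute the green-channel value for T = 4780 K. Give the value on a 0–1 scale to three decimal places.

t = 4780/100 = 47.8; the t ≤ 66 branch applies.
G = 99.47·ln 47.8 − 161.1 = 99.47·3.8670 − 161.1 = 223.553.
On a 0–1 scale: 223.553/255 = 0.8767 → 0.877.

0.877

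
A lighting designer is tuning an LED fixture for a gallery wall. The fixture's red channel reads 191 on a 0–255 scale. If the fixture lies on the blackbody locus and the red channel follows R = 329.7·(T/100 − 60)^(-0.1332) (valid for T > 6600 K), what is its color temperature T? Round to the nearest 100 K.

(t − 60)^(-0.1332) = 191/329.7 = 0.57931.
t − 60 = 0.57931^(1/-0.1332) = 0.57931^(-7.508) = 60.245, so t = 120.245.
T = 100·t = 12025 K → 12000 K to the nearest 100 K.

12000 K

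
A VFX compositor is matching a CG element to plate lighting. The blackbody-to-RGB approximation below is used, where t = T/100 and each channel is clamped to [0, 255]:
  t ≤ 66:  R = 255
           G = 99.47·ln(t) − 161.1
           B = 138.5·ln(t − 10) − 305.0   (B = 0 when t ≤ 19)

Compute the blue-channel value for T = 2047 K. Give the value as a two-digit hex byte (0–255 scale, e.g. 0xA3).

t = 2047/100 = 20.47; the t ≤ 66 branch applies.
B = 138.5·ln(20.47 − 10) − 305.0 = 138.5·ln 10.47 − 305.0 = 138.5·2.3485 − 305.0 = 20.269.
Rounded: 20; in hex, 0x14.

0x14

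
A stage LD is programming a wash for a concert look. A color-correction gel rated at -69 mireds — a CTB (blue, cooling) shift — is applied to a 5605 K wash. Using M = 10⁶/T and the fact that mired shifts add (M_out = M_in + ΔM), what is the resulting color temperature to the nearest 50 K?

M_in = 10⁶/5605 = 178.41 mireds.
M_out = 178.41 + (-69) = 109.41 mireds.
T_out = 10⁶/109.41 = 9139.8 K → 9150 K.

9150 K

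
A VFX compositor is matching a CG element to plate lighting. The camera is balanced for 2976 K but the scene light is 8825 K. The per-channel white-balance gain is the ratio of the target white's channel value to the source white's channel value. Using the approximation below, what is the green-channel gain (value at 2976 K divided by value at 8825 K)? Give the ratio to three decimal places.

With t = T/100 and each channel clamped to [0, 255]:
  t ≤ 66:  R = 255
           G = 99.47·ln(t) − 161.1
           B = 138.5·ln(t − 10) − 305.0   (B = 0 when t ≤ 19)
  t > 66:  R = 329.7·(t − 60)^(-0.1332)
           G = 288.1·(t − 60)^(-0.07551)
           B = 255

0.788

At 8825 K (t = 88.25):
  G = 288.1·(88.25 − 60)^(-0.07551) = 288.1·28.25^(-0.07551) = 288.1·0.77702 = 223.860.
At 2976 K (t = 29.76):
  G = 99.47·ln 29.76 − 161.1 = 99.47·3.3932 − 161.1 = 176.418.
Gain = 176.418 / 223.860 = 0.7881 → 0.788.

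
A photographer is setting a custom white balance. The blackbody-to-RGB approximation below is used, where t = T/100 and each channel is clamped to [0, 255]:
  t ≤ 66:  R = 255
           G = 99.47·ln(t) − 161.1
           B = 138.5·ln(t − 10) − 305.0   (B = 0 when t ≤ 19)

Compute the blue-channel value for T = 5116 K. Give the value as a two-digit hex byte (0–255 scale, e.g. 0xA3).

0xD2

t = 5116/100 = 51.16; the t ≤ 66 branch applies.
B = 138.5·ln(51.16 − 10) − 305.0 = 138.5·ln 41.16 − 305.0 = 138.5·3.7175 − 305.0 = 209.869.
Rounded: 210; in hex, 0xD2.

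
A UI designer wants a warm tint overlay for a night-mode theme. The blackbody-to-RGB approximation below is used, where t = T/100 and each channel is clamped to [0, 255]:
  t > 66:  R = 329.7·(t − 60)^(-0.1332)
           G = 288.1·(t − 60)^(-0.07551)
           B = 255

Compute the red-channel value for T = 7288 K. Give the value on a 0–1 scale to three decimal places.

0.920

t = 7288/100 = 72.88; the t > 66 branch applies.
R = 329.7·(72.88 − 60)^(-0.1332) = 329.7·12.88^(-0.1332) = 329.7·0.71147 = 234.573.
On a 0–1 scale: 234.573/255 = 0.9199 → 0.920.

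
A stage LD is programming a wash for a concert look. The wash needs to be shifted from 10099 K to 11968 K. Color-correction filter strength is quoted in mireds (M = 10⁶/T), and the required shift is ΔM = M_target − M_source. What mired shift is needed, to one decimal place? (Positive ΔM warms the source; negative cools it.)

-15.5 mireds

M_source = 10⁶/10099 = 99.020; M_target = 10⁶/11968 = 83.556.
ΔM = 83.556 − 99.020 = -15.464 → -15.5 mireds, a cooling shift.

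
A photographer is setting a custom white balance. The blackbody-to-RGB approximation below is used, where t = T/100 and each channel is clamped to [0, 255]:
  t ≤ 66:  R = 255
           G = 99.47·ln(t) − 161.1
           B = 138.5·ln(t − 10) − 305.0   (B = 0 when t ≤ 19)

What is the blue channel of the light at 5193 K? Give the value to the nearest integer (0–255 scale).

t = 5193/100 = 51.93; the t ≤ 66 branch applies.
B = 138.5·ln(51.93 − 10) − 305.0 = 138.5·ln 41.93 − 305.0 = 138.5·3.7360 − 305.0 = 212.436.
Rounded: 212.

212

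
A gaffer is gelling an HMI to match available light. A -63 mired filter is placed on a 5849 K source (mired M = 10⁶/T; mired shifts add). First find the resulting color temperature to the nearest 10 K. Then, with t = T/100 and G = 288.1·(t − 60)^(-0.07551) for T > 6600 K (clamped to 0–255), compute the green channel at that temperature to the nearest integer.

M_in = 10⁶/5849 = 170.97; M_out = 170.97 + (-63) = 107.97.
T_out = 10⁶/107.97 = 9261.9 K → 9260 K; t = 92.6.
G = 288.1·(92.6 − 60)^(-0.07551) = 288.1·32.6^(-0.07551) = 288.1·0.76866 = 221.452.
Rounded: 221.

221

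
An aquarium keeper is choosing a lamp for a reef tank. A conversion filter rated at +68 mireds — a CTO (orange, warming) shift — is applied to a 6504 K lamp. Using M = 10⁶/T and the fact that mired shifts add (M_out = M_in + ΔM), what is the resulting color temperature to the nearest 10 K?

4510 K

M_in = 10⁶/6504 = 153.75 mireds.
M_out = 153.75 + (+68) = 221.75 mireds.
T_out = 10⁶/221.75 = 4509.6 K → 4510 K.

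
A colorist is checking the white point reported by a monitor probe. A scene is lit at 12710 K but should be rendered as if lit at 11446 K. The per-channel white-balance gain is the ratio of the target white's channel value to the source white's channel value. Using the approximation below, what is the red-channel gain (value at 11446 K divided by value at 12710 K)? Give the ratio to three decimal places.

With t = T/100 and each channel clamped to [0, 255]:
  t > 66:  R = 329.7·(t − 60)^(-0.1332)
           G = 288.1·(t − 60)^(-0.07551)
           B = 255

At 12710 K (t = 127.1):
  R = 329.7·(127.1 − 60)^(-0.1332) = 329.7·67.1^(-0.1332) = 329.7·0.57106 = 188.278.
At 11446 K (t = 114.46):
  R = 329.7·(114.46 − 60)^(-0.1332) = 329.7·54.46^(-0.1332) = 329.7·0.58716 = 193.586.
Gain = 193.586 / 188.278 = 1.0282 → 1.028.

1.028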